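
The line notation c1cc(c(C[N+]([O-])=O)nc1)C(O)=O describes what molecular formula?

C7H6N2O4

Heavy atoms from the SMILES: 7 C, 2 N, 4 O.
Implicit hydrogens by atom environment:
  3 × C (aromatic): 1 H each → 3
  2 × C (aromatic): no H
  2 × O: no H
  1 × C: 2 H
  1 × C: no H
  1 × N (aromatic): no H
  1 × N (charge +1): no H
  1 × O: 1 H
  1 × O (charge -1): no H
  Total hydrogens = 6.
Molecular formula: C7H6N2O4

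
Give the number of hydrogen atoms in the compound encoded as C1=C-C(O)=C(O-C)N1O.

7

Hydrogens are implicit in SMILES; fill each atom to its normal valence:
  2 × C (aromatic): 1 H each → 2
  2 × C (aromatic): no H
  2 × O: 1 H each → 2
  1 × C: 3 H
  1 × N (aromatic): no H
  1 × O: no H
  Total hydrogens = 7.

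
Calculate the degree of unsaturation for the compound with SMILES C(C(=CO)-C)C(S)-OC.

Molecular formula from the SMILES: C6H12O2S.
DoU = (2C + 2 + N − H − X)/2 = (2·6 + 2 + 0 − 12 − 0)/2 = 2/2 = 1.
(Structurally: 0 ring(s) + 1 π bond(s) = 1.)

1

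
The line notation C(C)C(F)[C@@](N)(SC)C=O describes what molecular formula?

Heavy atoms from the SMILES: 6 C, 1 F, 1 N, 1 O, 1 S.
Implicit hydrogens by atom environment:
  2 × C: 3 H each → 6
  2 × C: 1 H each → 2
  1 × C: 2 H
  1 × C: no H
  1 × F: no H
  1 × N: 2 H
  1 × O: no H
  1 × S: no H
  Total hydrogens = 12.
Molecular formula: C6H12FNOS

C6H12FNOS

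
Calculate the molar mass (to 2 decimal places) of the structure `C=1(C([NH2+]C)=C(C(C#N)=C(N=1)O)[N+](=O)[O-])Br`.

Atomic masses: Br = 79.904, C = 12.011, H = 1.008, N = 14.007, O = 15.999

274.05

Molecular formula: C7H6BrN4O3+.
M = 1×79.904 + 7×12.011 + 6×1.008 + 4×14.007 + 3×15.999 = 274.05 g/mol.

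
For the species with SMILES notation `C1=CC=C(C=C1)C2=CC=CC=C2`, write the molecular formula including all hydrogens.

C12H10

Heavy atoms from the SMILES: 12 C.
Implicit hydrogens by atom environment:
  10 × C (aromatic): 1 H each → 10
  2 × C (aromatic): no H
  Total hydrogens = 10.
Molecular formula: C12H10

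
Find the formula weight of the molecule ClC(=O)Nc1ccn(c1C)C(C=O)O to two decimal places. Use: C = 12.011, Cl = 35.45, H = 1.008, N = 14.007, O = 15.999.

216.62

Molecular formula: C8H9ClN2O3.
M = 8×12.011 + 1×35.45 + 9×1.008 + 2×14.007 + 3×15.999 = 216.62 g/mol.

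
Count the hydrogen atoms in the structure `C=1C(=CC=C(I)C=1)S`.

Hydrogens are implicit in SMILES; fill each atom to its normal valence:
  4 × C (aromatic): 1 H each → 4
  2 × C (aromatic): no H
  1 × I: no H
  1 × S: 1 H
  Total hydrogens = 5.

5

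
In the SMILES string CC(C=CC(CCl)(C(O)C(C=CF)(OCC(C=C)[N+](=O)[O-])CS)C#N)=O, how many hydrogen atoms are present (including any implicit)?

20

Hydrogens are implicit in SMILES; fill each atom to its normal valence:
  7 × C: 1 H each → 7
  4 × C: 2 H each → 8
  4 × C: no H
  3 × O: no H
  1 × C: 3 H
  1 × Cl: no H
  1 × F: no H
  1 × N: no H
  1 × N (charge +1): no H
  1 × O: 1 H
  1 × O (charge -1): no H
  1 × S: 1 H
  Total hydrogens = 20.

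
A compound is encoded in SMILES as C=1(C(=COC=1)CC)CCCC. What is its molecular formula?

Heavy atoms from the SMILES: 10 C, 1 O.
Implicit hydrogens by atom environment:
  4 × C: 2 H each → 8
  2 × C: 3 H each → 6
  2 × C (aromatic): 1 H each → 2
  2 × C (aromatic): no H
  1 × O (aromatic): no H
  Total hydrogens = 16.
Molecular formula: C10H16O

C10H16O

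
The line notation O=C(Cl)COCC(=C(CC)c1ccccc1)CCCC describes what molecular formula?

C17H23ClO2

Heavy atoms from the SMILES: 17 C, 1 Cl, 2 O.
Implicit hydrogens by atom environment:
  6 × C: 2 H each → 12
  5 × C (aromatic): 1 H each → 5
  3 × C: no H
  2 × C: 3 H each → 6
  2 × O: no H
  1 × C (aromatic): no H
  1 × Cl: no H
  Total hydrogens = 23.
Molecular formula: C17H23ClO2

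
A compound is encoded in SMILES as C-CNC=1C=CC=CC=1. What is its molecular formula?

Heavy atoms from the SMILES: 8 C, 1 N.
Implicit hydrogens by atom environment:
  5 × C (aromatic): 1 H each → 5
  1 × C: 3 H
  1 × C: 2 H
  1 × C (aromatic): no H
  1 × N: 1 H
  Total hydrogens = 11.
Molecular formula: C8H11N

C8H11N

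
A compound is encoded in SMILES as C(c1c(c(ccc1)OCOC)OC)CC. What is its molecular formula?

C12H18O3

Heavy atoms from the SMILES: 12 C, 3 O.
Implicit hydrogens by atom environment:
  3 × C: 3 H each → 9
  3 × C: 2 H each → 6
  3 × C (aromatic): 1 H each → 3
  3 × C (aromatic): no H
  3 × O: no H
  Total hydrogens = 18.
Molecular formula: C12H18O3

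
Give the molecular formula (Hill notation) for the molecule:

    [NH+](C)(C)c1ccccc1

C8H12N+

Heavy atoms from the SMILES: 8 C, 1 N.
Implicit hydrogens by atom environment:
  5 × C (aromatic): 1 H each → 5
  2 × C: 3 H each → 6
  1 × C (aromatic): no H
  1 × N (charge +1): 1 H
  Total hydrogens = 12.
Net charge +1.
Molecular formula: C8H12N+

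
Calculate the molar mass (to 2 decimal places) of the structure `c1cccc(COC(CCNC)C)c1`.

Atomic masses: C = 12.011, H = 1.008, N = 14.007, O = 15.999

Molecular formula: C12H19NO.
M = 12×12.011 + 19×1.008 + 1×14.007 + 1×15.999 = 193.29 g/mol.

193.29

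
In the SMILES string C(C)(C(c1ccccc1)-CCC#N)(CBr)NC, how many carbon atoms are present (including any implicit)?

The symbol for carbon appears 14 times in the SMILES. Lowercase c denotes aromatic carbon and counts toward C.

14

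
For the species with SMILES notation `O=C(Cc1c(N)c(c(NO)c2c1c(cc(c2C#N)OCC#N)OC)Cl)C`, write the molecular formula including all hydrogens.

C17H15ClN4O4

Heavy atoms from the SMILES: 17 C, 1 Cl, 4 N, 4 O.
Implicit hydrogens by atom environment:
  9 × C (aromatic): no H
  3 × C: no H
  3 × O: no H
  2 × C: 3 H each → 6
  2 × C: 2 H each → 4
  2 × N: no H
  1 × C (aromatic): 1 H
  1 × Cl: no H
  1 × N: 2 H
  1 × N: 1 H
  1 × O: 1 H
  Total hydrogens = 15.
Molecular formula: C17H15ClN4O4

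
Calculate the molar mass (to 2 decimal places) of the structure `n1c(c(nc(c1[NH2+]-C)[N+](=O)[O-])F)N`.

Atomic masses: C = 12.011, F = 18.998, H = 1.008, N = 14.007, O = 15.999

188.14

Molecular formula: C5H7FN5O2+.
M = 5×12.011 + 1×18.998 + 7×1.008 + 5×14.007 + 2×15.999 = 188.14 g/mol.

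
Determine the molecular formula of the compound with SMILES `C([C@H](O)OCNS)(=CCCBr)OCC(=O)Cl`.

C8H13BrClNO4S

Heavy atoms from the SMILES: 1 Br, 8 C, 1 Cl, 1 N, 4 O, 1 S.
Implicit hydrogens by atom environment:
  4 × C: 2 H each → 8
  3 × O: no H
  2 × C: 1 H each → 2
  2 × C: no H
  1 × Br: no H
  1 × Cl: no H
  1 × N: 1 H
  1 × O: 1 H
  1 × S: 1 H
  Total hydrogens = 13.
Molecular formula: C8H13BrClNO4S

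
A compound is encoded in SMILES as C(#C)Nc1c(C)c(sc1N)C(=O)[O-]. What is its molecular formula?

Heavy atoms from the SMILES: 8 C, 2 N, 2 O, 1 S.
Implicit hydrogens by atom environment:
  4 × C (aromatic): no H
  2 × C: no H
  1 × C: 3 H
  1 × C: 1 H
  1 × N: 2 H
  1 × N: 1 H
  1 × O: no H
  1 × O (charge -1): no H
  1 × S (aromatic): no H
  Total hydrogens = 7.
Net charge -1.
Molecular formula: C8H7N2O2S-

C8H7N2O2S-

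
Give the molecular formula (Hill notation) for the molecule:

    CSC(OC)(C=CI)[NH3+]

Heavy atoms from the SMILES: 5 C, 1 I, 1 N, 1 O, 1 S.
Implicit hydrogens by atom environment:
  2 × C: 3 H each → 6
  2 × C: 1 H each → 2
  1 × C: no H
  1 × I: no H
  1 × N (charge +1): 3 H
  1 × O: no H
  1 × S: no H
  Total hydrogens = 11.
Net charge +1.
Molecular formula: C5H11INOS+

C5H11INOS+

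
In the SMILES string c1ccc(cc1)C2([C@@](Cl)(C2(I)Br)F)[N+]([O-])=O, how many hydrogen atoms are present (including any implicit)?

5

Hydrogens are implicit in SMILES; fill each atom to its normal valence:
  5 × C (aromatic): 1 H each → 5
  3 × C: no H
  1 × Br: no H
  1 × C (aromatic): no H
  1 × Cl: no H
  1 × F: no H
  1 × I: no H
  1 × N (charge +1): no H
  1 × O: no H
  1 × O (charge -1): no H
  Total hydrogens = 5.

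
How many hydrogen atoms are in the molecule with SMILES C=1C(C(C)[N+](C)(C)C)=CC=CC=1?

Hydrogens are implicit in SMILES; fill each atom to its normal valence:
  5 × C (aromatic): 1 H each → 5
  4 × C: 3 H each → 12
  1 × C: 1 H
  1 × C (aromatic): no H
  1 × N (charge +1): no H
  Total hydrogens = 18.

18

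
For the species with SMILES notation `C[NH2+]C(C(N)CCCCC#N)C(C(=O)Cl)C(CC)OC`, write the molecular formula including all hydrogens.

C14H27ClN3O2+

Heavy atoms from the SMILES: 14 C, 1 Cl, 3 N, 2 O.
Implicit hydrogens by atom environment:
  5 × C: 2 H each → 10
  4 × C: 1 H each → 4
  3 × C: 3 H each → 9
  2 × C: no H
  2 × O: no H
  1 × Cl: no H
  1 × N (charge +1): 2 H
  1 × N: 2 H
  1 × N: no H
  Total hydrogens = 27.
Net charge +1.
Molecular formula: C14H27ClN3O2+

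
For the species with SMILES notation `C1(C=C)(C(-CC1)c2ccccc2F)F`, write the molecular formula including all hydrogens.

C12H12F2

Heavy atoms from the SMILES: 12 C, 2 F.
Implicit hydrogens by atom environment:
  4 × C (aromatic): 1 H each → 4
  3 × C: 2 H each → 6
  2 × C: 1 H each → 2
  2 × C (aromatic): no H
  2 × F: no H
  1 × C: no H
  Total hydrogens = 12.
Molecular formula: C12H12F2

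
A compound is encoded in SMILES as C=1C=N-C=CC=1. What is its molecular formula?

Heavy atoms from the SMILES: 5 C, 1 N.
Implicit hydrogens by atom environment:
  5 × C (aromatic): 1 H each → 5
  1 × N (aromatic): no H
  Total hydrogens = 5.
Molecular formula: C5H5N

C5H5N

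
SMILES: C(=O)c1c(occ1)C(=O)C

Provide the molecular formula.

Heavy atoms from the SMILES: 7 C, 3 O.
Implicit hydrogens by atom environment:
  2 × C (aromatic): 1 H each → 2
  2 × C (aromatic): no H
  2 × O: no H
  1 × C: 3 H
  1 × C: 1 H
  1 × C: no H
  1 × O (aromatic): no H
  Total hydrogens = 6.
Molecular formula: C7H6O3

C7H6O3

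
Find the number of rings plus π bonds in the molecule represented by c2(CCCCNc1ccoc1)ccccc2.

Molecular formula from the SMILES: C14H17NO.
DoU = (2C + 2 + N − H − X)/2 = (2·14 + 2 + 1 − 17 − 0)/2 = 14/2 = 7.
(Structurally: 2 ring(s) + 5 π bond(s) = 7.)

7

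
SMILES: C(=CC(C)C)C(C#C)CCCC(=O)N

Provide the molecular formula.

C12H19NO

Heavy atoms from the SMILES: 12 C, 1 N, 1 O.
Implicit hydrogens by atom environment:
  5 × C: 1 H each → 5
  3 × C: 2 H each → 6
  2 × C: 3 H each → 6
  2 × C: no H
  1 × N: 2 H
  1 × O: no H
  Total hydrogens = 19.
Molecular formula: C12H19NO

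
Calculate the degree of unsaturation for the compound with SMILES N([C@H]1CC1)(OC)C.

1

Molecular formula from the SMILES: C5H11NO.
DoU = (2C + 2 + N − H − X)/2 = (2·5 + 2 + 1 − 11 − 0)/2 = 2/2 = 1.
(Structurally: 1 ring(s) + 0 π bond(s) = 1.)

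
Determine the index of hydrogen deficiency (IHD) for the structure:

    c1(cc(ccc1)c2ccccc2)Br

8

Molecular formula from the SMILES: C12H9Br.
DoU = (2C + 2 + N − H − X)/2 = (2·12 + 2 + 0 − 9 − 1)/2 = 16/2 = 8.
(Structurally: 2 ring(s) + 6 π bond(s) = 8.)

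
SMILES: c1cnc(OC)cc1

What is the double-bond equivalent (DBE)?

4

Molecular formula from the SMILES: C6H7NO.
DoU = (2C + 2 + N − H − X)/2 = (2·6 + 2 + 1 − 7 − 0)/2 = 8/2 = 4.
(Structurally: 1 ring(s) + 3 π bond(s) = 4.)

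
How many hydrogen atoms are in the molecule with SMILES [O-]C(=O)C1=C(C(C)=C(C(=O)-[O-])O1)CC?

Hydrogens are implicit in SMILES; fill each atom to its normal valence:
  4 × C (aromatic): no H
  2 × C: 3 H each → 6
  2 × C: no H
  2 × O: no H
  2 × O (charge -1): no H
  1 × C: 2 H
  1 × O (aromatic): no H
  Total hydrogens = 8.

8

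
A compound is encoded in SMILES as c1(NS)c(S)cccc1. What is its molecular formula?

Heavy atoms from the SMILES: 6 C, 1 N, 2 S.
Implicit hydrogens by atom environment:
  4 × C (aromatic): 1 H each → 4
  2 × C (aromatic): no H
  2 × S: 1 H each → 2
  1 × N: 1 H
  Total hydrogens = 7.
Molecular formula: C6H7NS2

C6H7NS2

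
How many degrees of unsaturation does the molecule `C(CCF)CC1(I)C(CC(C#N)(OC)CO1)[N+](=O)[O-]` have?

4

Molecular formula from the SMILES: C11H16FIN2O4.
DoU = (2C + 2 + N − H − X)/2 = (2·11 + 2 + 2 − 16 − 2)/2 = 8/2 = 4.
(Structurally: 1 ring(s) + 3 π bond(s) = 4.)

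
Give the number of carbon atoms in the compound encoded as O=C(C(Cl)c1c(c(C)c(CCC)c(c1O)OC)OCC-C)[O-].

16

The symbol for carbon appears 16 times in the SMILES. Lowercase c denotes aromatic carbon and counts toward C.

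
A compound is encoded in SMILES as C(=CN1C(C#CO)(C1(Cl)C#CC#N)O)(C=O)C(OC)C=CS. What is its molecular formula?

Heavy atoms from the SMILES: 14 C, 1 Cl, 2 N, 4 O, 1 S.
Implicit hydrogens by atom environment:
  8 × C: no H
  5 × C: 1 H each → 5
  2 × N: no H
  2 × O: 1 H each → 2
  2 × O: no H
  1 × C: 3 H
  1 × Cl: no H
  1 × S: 1 H
  Total hydrogens = 11.
Molecular formula: C14H11ClN2O4S

C14H11ClN2O4S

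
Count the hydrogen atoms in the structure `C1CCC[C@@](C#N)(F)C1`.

Hydrogens are implicit in SMILES; fill each atom to its normal valence:
  5 × C: 2 H each → 10
  2 × C: no H
  1 × F: no H
  1 × N: no H
  Total hydrogens = 10.

10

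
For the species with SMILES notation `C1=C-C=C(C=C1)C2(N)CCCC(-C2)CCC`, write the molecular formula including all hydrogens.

Heavy atoms from the SMILES: 15 C, 1 N.
Implicit hydrogens by atom environment:
  6 × C: 2 H each → 12
  5 × C (aromatic): 1 H each → 5
  1 × C: 3 H
  1 × C: 1 H
  1 × C: no H
  1 × C (aromatic): no H
  1 × N: 2 H
  Total hydrogens = 23.
Molecular formula: C15H23N

C15H23N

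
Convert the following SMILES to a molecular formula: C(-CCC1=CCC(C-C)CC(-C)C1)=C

C14H24

Heavy atoms from the SMILES: 14 C.
Implicit hydrogens by atom environment:
  7 × C: 2 H each → 14
  4 × C: 1 H each → 4
  2 × C: 3 H each → 6
  1 × C: no H
  Total hydrogens = 24.
Molecular formula: C14H24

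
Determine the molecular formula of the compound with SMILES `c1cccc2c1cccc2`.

C10H8

Heavy atoms from the SMILES: 10 C.
Implicit hydrogens by atom environment:
  8 × C (aromatic): 1 H each → 8
  2 × C (aromatic): no H
  Total hydrogens = 8.
Molecular formula: C10H8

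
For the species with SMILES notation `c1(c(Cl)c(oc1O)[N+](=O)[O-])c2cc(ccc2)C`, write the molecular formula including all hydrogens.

C11H8ClNO4

Heavy atoms from the SMILES: 11 C, 1 Cl, 1 N, 4 O.
Implicit hydrogens by atom environment:
  6 × C (aromatic): no H
  4 × C (aromatic): 1 H each → 4
  1 × C: 3 H
  1 × Cl: no H
  1 × N (charge +1): no H
  1 × O: 1 H
  1 × O (aromatic): no H
  1 × O: no H
  1 × O (charge -1): no H
  Total hydrogens = 8.
Molecular formula: C11H8ClNO4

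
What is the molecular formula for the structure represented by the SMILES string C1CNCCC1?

C5H11N

Heavy atoms from the SMILES: 5 C, 1 N.
Implicit hydrogens by atom environment:
  5 × C: 2 H each → 10
  1 × N: 1 H
  Total hydrogens = 11.
Molecular formula: C5H11N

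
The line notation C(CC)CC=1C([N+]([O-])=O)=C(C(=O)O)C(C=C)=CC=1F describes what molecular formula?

Heavy atoms from the SMILES: 13 C, 1 F, 1 N, 4 O.
Implicit hydrogens by atom environment:
  5 × C (aromatic): no H
  4 × C: 2 H each → 8
  2 × O: no H
  1 × C: 3 H
  1 × C (aromatic): 1 H
  1 × C: 1 H
  1 × C: no H
  1 × F: no H
  1 × N (charge +1): no H
  1 × O: 1 H
  1 × O (charge -1): no H
  Total hydrogens = 14.
Molecular formula: C13H14FNO4

C13H14FNO4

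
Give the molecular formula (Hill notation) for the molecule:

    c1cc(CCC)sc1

Heavy atoms from the SMILES: 7 C, 1 S.
Implicit hydrogens by atom environment:
  3 × C (aromatic): 1 H each → 3
  2 × C: 2 H each → 4
  1 × C: 3 H
  1 × C (aromatic): no H
  1 × S (aromatic): no H
  Total hydrogens = 10.
Molecular formula: C7H10S

C7H10S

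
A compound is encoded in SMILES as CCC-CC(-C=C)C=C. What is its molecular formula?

Heavy atoms from the SMILES: 9 C.
Implicit hydrogens by atom environment:
  5 × C: 2 H each → 10
  3 × C: 1 H each → 3
  1 × C: 3 H
  Total hydrogens = 16.
Molecular formula: C9H16

C9H16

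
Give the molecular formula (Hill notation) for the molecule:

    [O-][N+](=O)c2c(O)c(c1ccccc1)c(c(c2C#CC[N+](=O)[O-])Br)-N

C15H10BrN3O5

Heavy atoms from the SMILES: 1 Br, 15 C, 3 N, 5 O.
Implicit hydrogens by atom environment:
  7 × C (aromatic): no H
  5 × C (aromatic): 1 H each → 5
  2 × C: no H
  2 × N (charge +1): no H
  2 × O: no H
  2 × O (charge -1): no H
  1 × Br: no H
  1 × C: 2 H
  1 × N: 2 H
  1 × O: 1 H
  Total hydrogens = 10.
Molecular formula: C15H10BrN3O5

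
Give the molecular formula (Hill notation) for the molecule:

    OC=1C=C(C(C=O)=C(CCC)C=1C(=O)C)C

Heavy atoms from the SMILES: 13 C, 3 O.
Implicit hydrogens by atom environment:
  5 × C (aromatic): no H
  3 × C: 3 H each → 9
  2 × C: 2 H each → 4
  2 × O: no H
  1 × C (aromatic): 1 H
  1 × C: 1 H
  1 × C: no H
  1 × O: 1 H
  Total hydrogens = 16.
Molecular formula: C13H16O3

C13H16O3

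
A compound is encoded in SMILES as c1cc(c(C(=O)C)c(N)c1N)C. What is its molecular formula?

Heavy atoms from the SMILES: 9 C, 2 N, 1 O.
Implicit hydrogens by atom environment:
  4 × C (aromatic): no H
  2 × C: 3 H each → 6
  2 × C (aromatic): 1 H each → 2
  2 × N: 2 H each → 4
  1 × C: no H
  1 × O: no H
  Total hydrogens = 12.
Molecular formula: C9H12N2O

C9H12N2O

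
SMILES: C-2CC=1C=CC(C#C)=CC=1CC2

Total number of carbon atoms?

12

The symbol for carbon appears 12 times in the SMILES.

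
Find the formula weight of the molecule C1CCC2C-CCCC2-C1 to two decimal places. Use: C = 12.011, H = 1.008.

138.25

Molecular formula: C10H18.
M = 10×12.011 + 18×1.008 = 138.25 g/mol.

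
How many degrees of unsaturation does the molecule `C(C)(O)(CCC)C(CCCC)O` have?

Molecular formula from the SMILES: C10H22O2.
DoU = (2C + 2 + N − H − X)/2 = (2·10 + 2 + 0 − 22 − 0)/2 = 0/2 = 0.
(Structurally: 0 ring(s) + 0 π bond(s) = 0.)

0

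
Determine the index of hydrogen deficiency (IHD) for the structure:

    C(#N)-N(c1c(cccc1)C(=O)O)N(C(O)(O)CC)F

Molecular formula from the SMILES: C11H12FN3O4.
DoU = (2C + 2 + N − H − X)/2 = (2·11 + 2 + 3 − 12 − 1)/2 = 14/2 = 7.
(Structurally: 1 ring(s) + 6 π bond(s) = 7.)

7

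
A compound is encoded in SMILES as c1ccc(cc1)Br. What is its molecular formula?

C6H5Br

Heavy atoms from the SMILES: 1 Br, 6 C.
Implicit hydrogens by atom environment:
  5 × C (aromatic): 1 H each → 5
  1 × Br: no H
  1 × C (aromatic): no H
  Total hydrogens = 5.
Molecular formula: C6H5Br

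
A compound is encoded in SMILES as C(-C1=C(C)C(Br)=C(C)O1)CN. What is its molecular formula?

Heavy atoms from the SMILES: 1 Br, 8 C, 1 N, 1 O.
Implicit hydrogens by atom environment:
  4 × C (aromatic): no H
  2 × C: 3 H each → 6
  2 × C: 2 H each → 4
  1 × Br: no H
  1 × N: 2 H
  1 × O (aromatic): no H
  Total hydrogens = 12.
Molecular formula: C8H12BrNO

C8H12BrNO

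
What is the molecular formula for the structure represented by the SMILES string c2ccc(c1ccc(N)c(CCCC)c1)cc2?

Heavy atoms from the SMILES: 16 C, 1 N.
Implicit hydrogens by atom environment:
  8 × C (aromatic): 1 H each → 8
  4 × C (aromatic): no H
  3 × C: 2 H each → 6
  1 × C: 3 H
  1 × N: 2 H
  Total hydrogens = 19.
Molecular formula: C16H19N

C16H19N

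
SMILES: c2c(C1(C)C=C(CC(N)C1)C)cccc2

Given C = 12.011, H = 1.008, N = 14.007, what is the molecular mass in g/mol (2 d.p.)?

201.31

Molecular formula: C14H19N.
M = 14×12.011 + 19×1.008 + 1×14.007 = 201.31 g/mol.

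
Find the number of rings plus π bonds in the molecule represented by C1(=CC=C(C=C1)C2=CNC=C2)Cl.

7

Molecular formula from the SMILES: C10H8ClN.
DoU = (2C + 2 + N − H − X)/2 = (2·10 + 2 + 1 − 8 − 1)/2 = 14/2 = 7.
(Structurally: 2 ring(s) + 5 π bond(s) = 7.)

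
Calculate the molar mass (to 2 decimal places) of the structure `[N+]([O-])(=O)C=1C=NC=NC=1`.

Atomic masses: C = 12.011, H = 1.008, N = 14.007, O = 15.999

125.09

Molecular formula: C4H3N3O2.
M = 4×12.011 + 3×1.008 + 3×14.007 + 2×15.999 = 125.09 g/mol.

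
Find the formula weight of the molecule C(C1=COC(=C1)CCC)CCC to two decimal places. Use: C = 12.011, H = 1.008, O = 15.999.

Molecular formula: C11H18O.
M = 11×12.011 + 18×1.008 + 1×15.999 = 166.26 g/mol.

166.26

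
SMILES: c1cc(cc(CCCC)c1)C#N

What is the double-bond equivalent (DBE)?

Molecular formula from the SMILES: C11H13N.
DoU = (2C + 2 + N − H − X)/2 = (2·11 + 2 + 1 − 13 − 0)/2 = 12/2 = 6.
(Structurally: 1 ring(s) + 5 π bond(s) = 6.)

6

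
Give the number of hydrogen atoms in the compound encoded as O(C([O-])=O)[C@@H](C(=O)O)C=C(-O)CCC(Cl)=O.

8

Hydrogens are implicit in SMILES; fill each atom to its normal valence:
  4 × C: no H
  4 × O: no H
  2 × C: 2 H each → 4
  2 × C: 1 H each → 2
  2 × O: 1 H each → 2
  1 × Cl: no H
  1 × O (charge -1): no H
  Total hydrogens = 8.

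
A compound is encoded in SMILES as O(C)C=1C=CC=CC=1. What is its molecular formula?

Heavy atoms from the SMILES: 7 C, 1 O.
Implicit hydrogens by atom environment:
  5 × C (aromatic): 1 H each → 5
  1 × C: 3 H
  1 × C (aromatic): no H
  1 × O: no H
  Total hydrogens = 8.
Molecular formula: C7H8O

C7H8O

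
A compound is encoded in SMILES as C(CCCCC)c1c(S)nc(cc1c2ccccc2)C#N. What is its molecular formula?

Heavy atoms from the SMILES: 18 C, 2 N, 1 S.
Implicit hydrogens by atom environment:
  6 × C (aromatic): 1 H each → 6
  5 × C: 2 H each → 10
  5 × C (aromatic): no H
  1 × C: 3 H
  1 × C: no H
  1 × N (aromatic): no H
  1 × N: no H
  1 × S: 1 H
  Total hydrogens = 20.
Molecular formula: C18H20N2S

C18H20N2S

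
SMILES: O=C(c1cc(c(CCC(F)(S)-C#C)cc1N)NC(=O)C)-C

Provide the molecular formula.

Heavy atoms from the SMILES: 15 C, 1 F, 2 N, 2 O, 1 S.
Implicit hydrogens by atom environment:
  4 × C (aromatic): no H
  4 × C: no H
  2 × C: 3 H each → 6
  2 × C: 2 H each → 4
  2 × C (aromatic): 1 H each → 2
  2 × O: no H
  1 × C: 1 H
  1 × F: no H
  1 × N: 2 H
  1 × N: 1 H
  1 × S: 1 H
  Total hydrogens = 17.
Molecular formula: C15H17FN2O2S

C15H17FN2O2S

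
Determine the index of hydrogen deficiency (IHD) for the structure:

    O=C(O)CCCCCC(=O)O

Molecular formula from the SMILES: C7H12O4.
DoU = (2C + 2 + N − H − X)/2 = (2·7 + 2 + 0 − 12 − 0)/2 = 4/2 = 2.
(Structurally: 0 ring(s) + 2 π bond(s) = 2.)

2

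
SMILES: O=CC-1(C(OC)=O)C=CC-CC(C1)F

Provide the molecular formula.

Heavy atoms from the SMILES: 10 C, 1 F, 3 O.
Implicit hydrogens by atom environment:
  4 × C: 1 H each → 4
  3 × C: 2 H each → 6
  3 × O: no H
  2 × C: no H
  1 × C: 3 H
  1 × F: no H
  Total hydrogens = 13.
Molecular formula: C10H13FO3

C10H13FO3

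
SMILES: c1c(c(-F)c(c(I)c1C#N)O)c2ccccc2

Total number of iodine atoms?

The symbol for iodine appears 1 time in the SMILES.

1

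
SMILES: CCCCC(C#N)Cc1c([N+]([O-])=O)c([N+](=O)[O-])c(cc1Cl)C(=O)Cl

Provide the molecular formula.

Heavy atoms from the SMILES: 14 C, 2 Cl, 3 N, 5 O.
Implicit hydrogens by atom environment:
  5 × C (aromatic): no H
  4 × C: 2 H each → 8
  3 × O: no H
  2 × C: no H
  2 × Cl: no H
  2 × N (charge +1): no H
  2 × O (charge -1): no H
  1 × C: 3 H
  1 × C (aromatic): 1 H
  1 × C: 1 H
  1 × N: no H
  Total hydrogens = 13.
Molecular formula: C14H13Cl2N3O5

C14H13Cl2N3O5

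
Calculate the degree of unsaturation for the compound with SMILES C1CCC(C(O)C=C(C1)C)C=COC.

3

Molecular formula from the SMILES: C12H20O2.
DoU = (2C + 2 + N − H − X)/2 = (2·12 + 2 + 0 − 20 − 0)/2 = 6/2 = 3.
(Structurally: 1 ring(s) + 2 π bond(s) = 3.)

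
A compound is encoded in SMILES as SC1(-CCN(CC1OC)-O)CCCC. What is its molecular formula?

C10H21NO2S

Heavy atoms from the SMILES: 10 C, 1 N, 2 O, 1 S.
Implicit hydrogens by atom environment:
  6 × C: 2 H each → 12
  2 × C: 3 H each → 6
  1 × C: 1 H
  1 × C: no H
  1 × N: no H
  1 × O: 1 H
  1 × O: no H
  1 × S: 1 H
  Total hydrogens = 21.
Molecular formula: C10H21NO2S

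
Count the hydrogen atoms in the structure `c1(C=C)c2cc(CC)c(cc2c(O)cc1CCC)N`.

21

Hydrogens are implicit in SMILES; fill each atom to its normal valence:
  7 × C (aromatic): no H
  4 × C: 2 H each → 8
  3 × C (aromatic): 1 H each → 3
  2 × C: 3 H each → 6
  1 × C: 1 H
  1 × N: 2 H
  1 × O: 1 H
  Total hydrogens = 21.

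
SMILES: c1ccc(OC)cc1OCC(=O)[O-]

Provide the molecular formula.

Heavy atoms from the SMILES: 9 C, 4 O.
Implicit hydrogens by atom environment:
  4 × C (aromatic): 1 H each → 4
  3 × O: no H
  2 × C (aromatic): no H
  1 × C: 3 H
  1 × C: 2 H
  1 × C: no H
  1 × O (charge -1): no H
  Total hydrogens = 9.
Net charge -1.
Molecular formula: C9H9O4-

C9H9O4-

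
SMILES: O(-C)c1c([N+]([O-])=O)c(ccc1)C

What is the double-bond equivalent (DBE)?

Molecular formula from the SMILES: C8H9NO3.
DoU = (2C + 2 + N − H − X)/2 = (2·8 + 2 + 1 − 9 − 0)/2 = 10/2 = 5.
(Structurally: 1 ring(s) + 4 π bond(s) = 5.)

5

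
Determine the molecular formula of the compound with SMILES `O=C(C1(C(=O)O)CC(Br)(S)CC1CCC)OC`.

Heavy atoms from the SMILES: 1 Br, 11 C, 4 O, 1 S.
Implicit hydrogens by atom environment:
  4 × C: 2 H each → 8
  4 × C: no H
  3 × O: no H
  2 × C: 3 H each → 6
  1 × Br: no H
  1 × C: 1 H
  1 × O: 1 H
  1 × S: 1 H
  Total hydrogens = 17.
Molecular formula: C11H17BrO4S

C11H17BrO4S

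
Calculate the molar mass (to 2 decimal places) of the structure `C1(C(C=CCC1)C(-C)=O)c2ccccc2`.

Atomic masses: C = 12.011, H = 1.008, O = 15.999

200.28

Molecular formula: C14H16O.
M = 14×12.011 + 16×1.008 + 1×15.999 = 200.28 g/mol.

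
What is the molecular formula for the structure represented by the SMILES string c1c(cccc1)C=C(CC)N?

Heavy atoms from the SMILES: 10 C, 1 N.
Implicit hydrogens by atom environment:
  5 × C (aromatic): 1 H each → 5
  1 × C: 3 H
  1 × C: 2 H
  1 × C: 1 H
  1 × C: no H
  1 × C (aromatic): no H
  1 × N: 2 H
  Total hydrogens = 13.
Molecular formula: C10H13N

C10H13N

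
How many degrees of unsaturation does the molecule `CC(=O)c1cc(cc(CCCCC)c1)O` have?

5

Molecular formula from the SMILES: C13H18O2.
DoU = (2C + 2 + N − H − X)/2 = (2·13 + 2 + 0 − 18 − 0)/2 = 10/2 = 5.
(Structurally: 1 ring(s) + 4 π bond(s) = 5.)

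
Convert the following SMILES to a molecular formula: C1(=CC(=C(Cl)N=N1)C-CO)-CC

Heavy atoms from the SMILES: 8 C, 1 Cl, 2 N, 1 O.
Implicit hydrogens by atom environment:
  3 × C: 2 H each → 6
  3 × C (aromatic): no H
  2 × N (aromatic): no H
  1 × C: 3 H
  1 × C (aromatic): 1 H
  1 × Cl: no H
  1 × O: 1 H
  Total hydrogens = 11.
Molecular formula: C8H11ClN2O

C8H11ClN2O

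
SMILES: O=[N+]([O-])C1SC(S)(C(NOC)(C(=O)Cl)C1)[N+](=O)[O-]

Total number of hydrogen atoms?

8

Hydrogens are implicit in SMILES; fill each atom to its normal valence:
  4 × O: no H
  3 × C: no H
  2 × N (charge +1): no H
  2 × O (charge -1): no H
  1 × C: 3 H
  1 × C: 2 H
  1 × C: 1 H
  1 × Cl: no H
  1 × N: 1 H
  1 × S: 1 H
  1 × S: no H
  Total hydrogens = 8.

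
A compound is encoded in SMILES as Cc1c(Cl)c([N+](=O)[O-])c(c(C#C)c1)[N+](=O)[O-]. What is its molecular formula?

Heavy atoms from the SMILES: 9 C, 1 Cl, 2 N, 4 O.
Implicit hydrogens by atom environment:
  5 × C (aromatic): no H
  2 × N (charge +1): no H
  2 × O: no H
  2 × O (charge -1): no H
  1 × C: 3 H
  1 × C (aromatic): 1 H
  1 × C: 1 H
  1 × C: no H
  1 × Cl: no H
  Total hydrogens = 5.
Molecular formula: C9H5ClN2O4

C9H5ClN2O4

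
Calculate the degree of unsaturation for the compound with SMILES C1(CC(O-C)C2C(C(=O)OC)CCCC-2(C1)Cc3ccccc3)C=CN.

8

Molecular formula from the SMILES: C22H31NO3.
DoU = (2C + 2 + N − H − X)/2 = (2·22 + 2 + 1 − 31 − 0)/2 = 16/2 = 8.
(Structurally: 3 ring(s) + 5 π bond(s) = 8.)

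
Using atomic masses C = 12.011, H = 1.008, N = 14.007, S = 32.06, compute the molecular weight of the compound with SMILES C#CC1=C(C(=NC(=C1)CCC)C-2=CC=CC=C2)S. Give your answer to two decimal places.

253.36

Molecular formula: C16H15NS.
M = 16×12.011 + 15×1.008 + 1×14.007 + 1×32.06 = 253.36 g/mol.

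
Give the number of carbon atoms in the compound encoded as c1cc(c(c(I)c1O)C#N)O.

The symbol for carbon appears 7 times in the SMILES. Lowercase c denotes aromatic carbon and counts toward C.

7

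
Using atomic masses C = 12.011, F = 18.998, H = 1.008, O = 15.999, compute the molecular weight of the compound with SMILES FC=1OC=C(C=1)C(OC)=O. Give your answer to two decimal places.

Molecular formula: C6H5FO3.
M = 6×12.011 + 1×18.998 + 5×1.008 + 3×15.999 = 144.10 g/mol.

144.10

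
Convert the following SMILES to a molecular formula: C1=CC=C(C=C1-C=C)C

C9H10

Heavy atoms from the SMILES: 9 C.
Implicit hydrogens by atom environment:
  4 × C (aromatic): 1 H each → 4
  2 × C (aromatic): no H
  1 × C: 3 H
  1 × C: 2 H
  1 × C: 1 H
  Total hydrogens = 10.
Molecular formula: C9H10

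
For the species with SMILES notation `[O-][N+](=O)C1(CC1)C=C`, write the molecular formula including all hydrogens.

C5H7NO2

Heavy atoms from the SMILES: 5 C, 1 N, 2 O.
Implicit hydrogens by atom environment:
  3 × C: 2 H each → 6
  1 × C: 1 H
  1 × C: no H
  1 × N (charge +1): no H
  1 × O: no H
  1 × O (charge -1): no H
  Total hydrogens = 7.
Molecular formula: C5H7NO2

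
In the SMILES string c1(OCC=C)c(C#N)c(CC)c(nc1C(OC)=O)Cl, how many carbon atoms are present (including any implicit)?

The symbol for carbon appears 13 times in the SMILES. Lowercase c denotes aromatic carbon and counts toward C.

13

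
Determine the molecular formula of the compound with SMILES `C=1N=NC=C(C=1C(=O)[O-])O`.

C5H3N2O3-

Heavy atoms from the SMILES: 5 C, 2 N, 3 O.
Implicit hydrogens by atom environment:
  2 × C (aromatic): 1 H each → 2
  2 × C (aromatic): no H
  2 × N (aromatic): no H
  1 × C: no H
  1 × O: 1 H
  1 × O: no H
  1 × O (charge -1): no H
  Total hydrogens = 3.
Net charge -1.
Molecular formula: C5H3N2O3-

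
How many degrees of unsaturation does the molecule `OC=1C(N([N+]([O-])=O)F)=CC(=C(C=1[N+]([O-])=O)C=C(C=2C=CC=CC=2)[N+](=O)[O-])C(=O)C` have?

Molecular formula from the SMILES: C16H11FN4O8.
DoU = (2C + 2 + N − H − X)/2 = (2·16 + 2 + 4 − 11 − 1)/2 = 26/2 = 13.
(Structurally: 2 ring(s) + 11 π bond(s) = 13.)

13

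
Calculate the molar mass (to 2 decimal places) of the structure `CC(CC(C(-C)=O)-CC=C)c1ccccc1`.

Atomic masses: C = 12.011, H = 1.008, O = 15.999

Molecular formula: C15H20O.
M = 15×12.011 + 20×1.008 + 1×15.999 = 216.32 g/mol.

216.32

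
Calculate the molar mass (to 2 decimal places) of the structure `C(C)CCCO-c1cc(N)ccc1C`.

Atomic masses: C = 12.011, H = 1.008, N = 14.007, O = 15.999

193.29

Molecular formula: C12H19NO.
M = 12×12.011 + 19×1.008 + 1×14.007 + 1×15.999 = 193.29 g/mol.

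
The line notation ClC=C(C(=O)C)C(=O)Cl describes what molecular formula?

C5H4Cl2O2

Heavy atoms from the SMILES: 5 C, 2 Cl, 2 O.
Implicit hydrogens by atom environment:
  3 × C: no H
  2 × Cl: no H
  2 × O: no H
  1 × C: 3 H
  1 × C: 1 H
  Total hydrogens = 4.
Molecular formula: C5H4Cl2O2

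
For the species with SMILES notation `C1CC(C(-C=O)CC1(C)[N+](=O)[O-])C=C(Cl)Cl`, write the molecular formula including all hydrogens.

C10H13Cl2NO3

Heavy atoms from the SMILES: 10 C, 2 Cl, 1 N, 3 O.
Implicit hydrogens by atom environment:
  4 × C: 1 H each → 4
  3 × C: 2 H each → 6
  2 × C: no H
  2 × Cl: no H
  2 × O: no H
  1 × C: 3 H
  1 × N (charge +1): no H
  1 × O (charge -1): no H
  Total hydrogens = 13.
Molecular formula: C10H13Cl2NO3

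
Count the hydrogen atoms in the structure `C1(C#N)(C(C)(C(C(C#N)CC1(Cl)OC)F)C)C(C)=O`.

Hydrogens are implicit in SMILES; fill each atom to its normal valence:
  6 × C: no H
  4 × C: 3 H each → 12
  2 × C: 1 H each → 2
  2 × N: no H
  2 × O: no H
  1 × C: 2 H
  1 × Cl: no H
  1 × F: no H
  Total hydrogens = 16.

16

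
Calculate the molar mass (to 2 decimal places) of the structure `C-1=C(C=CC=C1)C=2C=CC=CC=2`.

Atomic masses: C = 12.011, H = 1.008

154.21

Molecular formula: C12H10.
M = 12×12.011 + 10×1.008 = 154.21 g/mol.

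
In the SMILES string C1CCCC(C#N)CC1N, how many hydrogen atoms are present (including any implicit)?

14

Hydrogens are implicit in SMILES; fill each atom to its normal valence:
  5 × C: 2 H each → 10
  2 × C: 1 H each → 2
  1 × C: no H
  1 × N: 2 H
  1 × N: no H
  Total hydrogens = 14.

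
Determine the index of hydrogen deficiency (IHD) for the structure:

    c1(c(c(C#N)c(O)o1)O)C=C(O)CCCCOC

6

Molecular formula from the SMILES: C12H15NO5.
DoU = (2C + 2 + N − H − X)/2 = (2·12 + 2 + 1 − 15 − 0)/2 = 12/2 = 6.
(Structurally: 1 ring(s) + 5 π bond(s) = 6.)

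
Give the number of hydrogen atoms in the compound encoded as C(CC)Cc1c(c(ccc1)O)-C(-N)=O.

15

Hydrogens are implicit in SMILES; fill each atom to its normal valence:
  3 × C: 2 H each → 6
  3 × C (aromatic): 1 H each → 3
  3 × C (aromatic): no H
  1 × C: 3 H
  1 × C: no H
  1 × N: 2 H
  1 × O: 1 H
  1 × O: no H
  Total hydrogens = 15.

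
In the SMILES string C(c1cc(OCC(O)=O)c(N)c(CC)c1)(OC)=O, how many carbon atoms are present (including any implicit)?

The symbol for carbon appears 12 times in the SMILES. Lowercase c denotes aromatic carbon and counts toward C.

12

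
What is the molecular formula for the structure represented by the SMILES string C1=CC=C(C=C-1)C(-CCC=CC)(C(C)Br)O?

Heavy atoms from the SMILES: 1 Br, 14 C, 1 O.
Implicit hydrogens by atom environment:
  5 × C (aromatic): 1 H each → 5
  3 × C: 1 H each → 3
  2 × C: 3 H each → 6
  2 × C: 2 H each → 4
  1 × Br: no H
  1 × C: no H
  1 × C (aromatic): no H
  1 × O: 1 H
  Total hydrogens = 19.
Molecular formula: C14H19BrO

C14H19BrO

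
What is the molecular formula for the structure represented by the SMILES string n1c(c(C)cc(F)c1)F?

C6H5F2N

Heavy atoms from the SMILES: 6 C, 2 F, 1 N.
Implicit hydrogens by atom environment:
  3 × C (aromatic): no H
  2 × C (aromatic): 1 H each → 2
  2 × F: no H
  1 × C: 3 H
  1 × N (aromatic): no H
  Total hydrogens = 5.
Molecular formula: C6H5F2N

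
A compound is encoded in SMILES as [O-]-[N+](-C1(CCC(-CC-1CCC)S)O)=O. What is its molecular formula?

Heavy atoms from the SMILES: 9 C, 1 N, 3 O, 1 S.
Implicit hydrogens by atom environment:
  5 × C: 2 H each → 10
  2 × C: 1 H each → 2
  1 × C: 3 H
  1 × C: no H
  1 × N (charge +1): no H
  1 × O: 1 H
  1 × O: no H
  1 × O (charge -1): no H
  1 × S: 1 H
  Total hydrogens = 17.
Molecular formula: C9H17NO3S

C9H17NO3S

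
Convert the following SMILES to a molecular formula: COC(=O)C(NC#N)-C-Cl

Heavy atoms from the SMILES: 5 C, 1 Cl, 2 N, 2 O.
Implicit hydrogens by atom environment:
  2 × C: no H
  2 × O: no H
  1 × C: 3 H
  1 × C: 2 H
  1 × C: 1 H
  1 × Cl: no H
  1 × N: 1 H
  1 × N: no H
  Total hydrogens = 7.
Molecular formula: C5H7ClN2O2

C5H7ClN2O2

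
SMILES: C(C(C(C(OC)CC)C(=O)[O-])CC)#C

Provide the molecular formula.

C11H17O3-

Heavy atoms from the SMILES: 11 C, 3 O.
Implicit hydrogens by atom environment:
  4 × C: 1 H each → 4
  3 × C: 3 H each → 9
  2 × C: 2 H each → 4
  2 × C: no H
  2 × O: no H
  1 × O (charge -1): no H
  Total hydrogens = 17.
Net charge -1.
Molecular formula: C11H17O3-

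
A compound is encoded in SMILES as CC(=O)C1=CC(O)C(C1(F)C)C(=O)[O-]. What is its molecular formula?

C9H10FO4-

Heavy atoms from the SMILES: 9 C, 1 F, 4 O.
Implicit hydrogens by atom environment:
  4 × C: no H
  3 × C: 1 H each → 3
  2 × C: 3 H each → 6
  2 × O: no H
  1 × F: no H
  1 × O: 1 H
  1 × O (charge -1): no H
  Total hydrogens = 10.
Net charge -1.
Molecular formula: C9H10FO4-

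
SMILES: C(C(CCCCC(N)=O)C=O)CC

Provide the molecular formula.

C10H19NO2

Heavy atoms from the SMILES: 10 C, 1 N, 2 O.
Implicit hydrogens by atom environment:
  6 × C: 2 H each → 12
  2 × C: 1 H each → 2
  2 × O: no H
  1 × C: 3 H
  1 × C: no H
  1 × N: 2 H
  Total hydrogens = 19.
Molecular formula: C10H19NO2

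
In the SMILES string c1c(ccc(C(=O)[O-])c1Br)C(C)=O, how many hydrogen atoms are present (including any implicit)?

Hydrogens are implicit in SMILES; fill each atom to its normal valence:
  3 × C (aromatic): 1 H each → 3
  3 × C (aromatic): no H
  2 × C: no H
  2 × O: no H
  1 × Br: no H
  1 × C: 3 H
  1 × O (charge -1): no H
  Total hydrogens = 6.

6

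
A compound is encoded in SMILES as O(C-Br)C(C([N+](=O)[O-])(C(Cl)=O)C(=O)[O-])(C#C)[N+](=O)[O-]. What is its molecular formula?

C7H3BrClN2O8-

Heavy atoms from the SMILES: 1 Br, 7 C, 1 Cl, 2 N, 8 O.
Implicit hydrogens by atom environment:
  5 × C: no H
  5 × O: no H
  3 × O (charge -1): no H
  2 × N (charge +1): no H
  1 × Br: no H
  1 × C: 2 H
  1 × C: 1 H
  1 × Cl: no H
  Total hydrogens = 3.
Net charge -1.
Molecular formula: C7H3BrClN2O8-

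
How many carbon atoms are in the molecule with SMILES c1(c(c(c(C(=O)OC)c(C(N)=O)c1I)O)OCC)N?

11

The symbol for carbon appears 11 times in the SMILES. Lowercase c denotes aromatic carbon and counts toward C.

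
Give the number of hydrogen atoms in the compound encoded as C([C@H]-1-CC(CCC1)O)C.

16

Hydrogens are implicit in SMILES; fill each atom to its normal valence:
  5 × C: 2 H each → 10
  2 × C: 1 H each → 2
  1 × C: 3 H
  1 × O: 1 H
  Total hydrogens = 16.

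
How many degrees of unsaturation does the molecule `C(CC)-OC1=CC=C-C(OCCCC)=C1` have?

4

Molecular formula from the SMILES: C13H20O2.
DoU = (2C + 2 + N − H − X)/2 = (2·13 + 2 + 0 − 20 − 0)/2 = 8/2 = 4.
(Structurally: 1 ring(s) + 3 π bond(s) = 4.)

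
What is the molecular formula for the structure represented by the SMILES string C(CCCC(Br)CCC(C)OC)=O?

Heavy atoms from the SMILES: 1 Br, 10 C, 2 O.
Implicit hydrogens by atom environment:
  5 × C: 2 H each → 10
  3 × C: 1 H each → 3
  2 × C: 3 H each → 6
  2 × O: no H
  1 × Br: no H
  Total hydrogens = 19.
Molecular formula: C10H19BrO2

C10H19BrO2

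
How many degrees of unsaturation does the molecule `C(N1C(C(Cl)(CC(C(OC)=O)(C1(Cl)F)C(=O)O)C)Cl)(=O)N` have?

4

Molecular formula from the SMILES: C10H12Cl3FN2O5.
DoU = (2C + 2 + N − H − X)/2 = (2·10 + 2 + 2 − 12 − 4)/2 = 8/2 = 4.
(Structurally: 1 ring(s) + 3 π bond(s) = 4.)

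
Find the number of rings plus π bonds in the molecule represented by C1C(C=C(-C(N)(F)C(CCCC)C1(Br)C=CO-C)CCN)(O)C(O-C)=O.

Molecular formula from the SMILES: C18H30BrFN2O4.
DoU = (2C + 2 + N − H − X)/2 = (2·18 + 2 + 2 − 30 − 2)/2 = 8/2 = 4.
(Structurally: 1 ring(s) + 3 π bond(s) = 4.)

4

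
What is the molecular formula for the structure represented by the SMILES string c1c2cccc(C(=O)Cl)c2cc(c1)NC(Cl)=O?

Heavy atoms from the SMILES: 12 C, 2 Cl, 1 N, 2 O.
Implicit hydrogens by atom environment:
  6 × C (aromatic): 1 H each → 6
  4 × C (aromatic): no H
  2 × C: no H
  2 × Cl: no H
  2 × O: no H
  1 × N: 1 H
  Total hydrogens = 7.
Molecular formula: C12H7Cl2NO2

C12H7Cl2NO2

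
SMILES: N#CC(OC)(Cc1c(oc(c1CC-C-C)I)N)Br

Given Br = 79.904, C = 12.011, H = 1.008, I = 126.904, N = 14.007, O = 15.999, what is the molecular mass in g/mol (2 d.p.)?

427.08

Molecular formula: C12H16BrIN2O2.
M = 1×79.904 + 12×12.011 + 16×1.008 + 1×126.904 + 2×14.007 + 2×15.999 = 427.08 g/mol.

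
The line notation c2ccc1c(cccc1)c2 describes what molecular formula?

Heavy atoms from the SMILES: 10 C.
Implicit hydrogens by atom environment:
  8 × C (aromatic): 1 H each → 8
  2 × C (aromatic): no H
  Total hydrogens = 8.
Molecular formula: C10H8

C10H8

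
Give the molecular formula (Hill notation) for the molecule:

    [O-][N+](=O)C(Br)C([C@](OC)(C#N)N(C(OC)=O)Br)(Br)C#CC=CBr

C11H9Br4N3O5

Heavy atoms from the SMILES: 4 Br, 11 C, 3 N, 5 O.
Implicit hydrogens by atom environment:
  6 × C: no H
  4 × Br: no H
  4 × O: no H
  3 × C: 1 H each → 3
  2 × C: 3 H each → 6
  2 × N: no H
  1 × N (charge +1): no H
  1 × O (charge -1): no H
  Total hydrogens = 9.
Molecular formula: C11H9Br4N3O5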